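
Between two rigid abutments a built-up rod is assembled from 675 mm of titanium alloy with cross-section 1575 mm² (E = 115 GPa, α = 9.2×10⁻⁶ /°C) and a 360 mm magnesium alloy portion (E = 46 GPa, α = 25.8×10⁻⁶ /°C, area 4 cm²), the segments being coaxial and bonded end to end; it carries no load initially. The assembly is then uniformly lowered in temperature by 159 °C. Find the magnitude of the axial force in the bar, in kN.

With the walls removed the bar would change length by δ_free = Σ αᵢΔT Lᵢ = 9.2×10⁻⁶×159×675 + 25.8×10⁻⁶×159×360 = 2.464 mm.
The walls prevent any net length change, so an axial force P (same in every segment) develops. Compatibility: P · Σ Lᵢ/(AᵢEᵢ) = δ_free.
The series flexibility is Σ Lᵢ/(AᵢEᵢ) = 675/(1575×115×10³) + 360/(400×46×10³) = 2.329×10⁻⁵ mm/N.
Hence P = δ_free / Σ(L/AE) = 2.464/2.329×10⁻⁵ = 105.8 kN (tensile).

P ≈ 106 kN (tensile)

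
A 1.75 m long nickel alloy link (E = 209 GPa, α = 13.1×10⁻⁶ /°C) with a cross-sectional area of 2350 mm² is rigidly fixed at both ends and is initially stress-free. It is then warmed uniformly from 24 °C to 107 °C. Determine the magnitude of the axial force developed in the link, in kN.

The ends cannot move, so σ = EαΔT = 209×10³ × 13.1×10⁻⁶ × 83 = 227.2 MPa.
P = AEαΔT = 2350 × 209×10³ × 13.1×10⁻⁶ × 83 = 534 kN (compressive).

P ≈ 534 kN (compressive)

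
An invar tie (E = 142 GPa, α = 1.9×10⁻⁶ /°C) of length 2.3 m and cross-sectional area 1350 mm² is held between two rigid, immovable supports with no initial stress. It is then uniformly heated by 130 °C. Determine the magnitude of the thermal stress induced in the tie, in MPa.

σ ≈ 35.1 MPa (compressive)

The supports are rigid, so the total axial strain is zero. The restrained thermal strain is ε = αΔT = 1.9×10⁻⁶ × 130 = 247×10⁻⁶.
σ = EαΔT = 142×10³ × 1.9×10⁻⁶ × 130 = 35.07 MPa (compressive; the tie is trying to expand).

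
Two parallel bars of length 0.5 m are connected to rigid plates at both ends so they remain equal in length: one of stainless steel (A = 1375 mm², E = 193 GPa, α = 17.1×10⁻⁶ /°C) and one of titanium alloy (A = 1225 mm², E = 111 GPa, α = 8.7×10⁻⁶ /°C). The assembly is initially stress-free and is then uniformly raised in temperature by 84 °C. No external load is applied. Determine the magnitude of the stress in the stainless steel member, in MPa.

The stainless steel has the larger α, so on heating it would change length more than the titanium alloy if both were free. The rigid plates force a common final length, so the stainless steel is put into compression and the titanium alloy into tension, with equal and opposite forces P (no external load).
Compatibility of the two members (thermal + elastic change equal): (α₁ − α₂)ΔT = P·[1/(A₁E₁) + 1/(A₂E₂)].
|α₁ − α₂|·ΔT = 8.4×10⁻⁶ × 84 = 0.0007056.
1/(A₁E₁) + 1/(A₂E₂) = 1/(1375×193×10³) + 1/(1225×111×10³) = 1.112×10⁻⁸ N⁻¹.
So P = 0.0007056 / 1.112×10⁻⁸ = 63.44 kN.
σ_{stainless steel} = P/A₁ = 63440/1375 = 46.14 MPa, compressive.

σ ≈ 46.1 MPa (compressive)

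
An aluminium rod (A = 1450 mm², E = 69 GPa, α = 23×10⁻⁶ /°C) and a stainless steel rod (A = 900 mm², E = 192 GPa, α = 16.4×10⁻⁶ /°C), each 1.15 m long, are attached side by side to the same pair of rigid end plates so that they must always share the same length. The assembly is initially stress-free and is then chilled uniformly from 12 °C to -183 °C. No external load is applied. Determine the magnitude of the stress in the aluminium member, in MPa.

σ ≈ 56.2 MPa (tensile)

The aluminium has the larger α, so on cooling it would change length more than the stainless steel if both were free. The rigid plates force a common final length, so the aluminium is put into tension and the stainless steel into compression, with equal and opposite forces P (no external load).
Compatibility of the two members (thermal + elastic change equal): (α₁ − α₂)ΔT = P·[1/(A₁E₁) + 1/(A₂E₂)].
|α₁ − α₂|·ΔT = 6.6×10⁻⁶ × 195 = 0.001287.
1/(A₁E₁) + 1/(A₂E₂) = 1/(1450×69×10³) + 1/(900×192×10³) = 1.578×10⁻⁸ N⁻¹.
So P = 0.001287 / 1.578×10⁻⁸ = 81.55 kN.
σ_{aluminium} = P/A₁ = 81550/1450 = 56.24 MPa, tensile.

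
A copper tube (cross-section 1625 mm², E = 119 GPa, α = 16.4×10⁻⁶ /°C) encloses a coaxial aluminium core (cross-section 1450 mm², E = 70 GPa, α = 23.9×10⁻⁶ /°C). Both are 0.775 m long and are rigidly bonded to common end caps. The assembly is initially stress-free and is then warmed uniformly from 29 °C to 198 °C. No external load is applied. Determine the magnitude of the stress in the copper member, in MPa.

Equilibrium of a rigid end plate with no external load gives equal and opposite internal forces ±P in the two members. Since α_{aluminium} > α_{copper}, heating drives the aluminium into compression and the copper into tension.
Setting the final lengths equal and cancelling L: (α₁ − α₂)ΔT = P/(A₁E₁) + P/(A₂E₂).
|α₁ − α₂|·ΔT = 7.5×10⁻⁶ × 169 = 0.001267.
1/(A₁E₁) + 1/(A₂E₂) = 1/(1625×119×10³) + 1/(1450×70×10³) = 1.502×10⁻⁸ N⁻¹.
So P = 0.001267 / 1.502×10⁻⁸ = 84.37 kN.
σ_{copper} = P/A₁ = 84370/1625 = 51.92 MPa, tensile.

σ ≈ 51.9 MPa (tensile)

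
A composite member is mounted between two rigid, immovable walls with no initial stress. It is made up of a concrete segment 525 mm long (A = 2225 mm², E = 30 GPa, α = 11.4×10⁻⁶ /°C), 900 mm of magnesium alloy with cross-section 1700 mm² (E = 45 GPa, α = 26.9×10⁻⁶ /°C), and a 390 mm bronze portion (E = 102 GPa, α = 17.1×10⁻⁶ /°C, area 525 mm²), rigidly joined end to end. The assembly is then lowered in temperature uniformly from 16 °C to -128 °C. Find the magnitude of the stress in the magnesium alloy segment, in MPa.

With the walls removed the bar would change length by δ_free = Σ αᵢΔT Lᵢ = 11.4×10⁻⁶×144×525 + 26.9×10⁻⁶×144×900 + 17.1×10⁻⁶×144×390 = 5.308 mm.
The walls prevent any net length change, so an axial force P (same in every segment) develops. Compatibility: P · Σ Lᵢ/(AᵢEᵢ) = δ_free.
The series flexibility is Σ Lᵢ/(AᵢEᵢ) = 525/(2225×30×10³) + 900/(1700×45×10³) + 390/(525×102×10³) = 2.691×10⁻⁵ mm/N.
So P = 5.308 / 2.691×10⁻⁵ = 197.2 kN, tensile.
σ_{magnesium alloy} = P / A = 197200 / 1700 = 116 MPa.

σ ≈ 116 MPa (tensile)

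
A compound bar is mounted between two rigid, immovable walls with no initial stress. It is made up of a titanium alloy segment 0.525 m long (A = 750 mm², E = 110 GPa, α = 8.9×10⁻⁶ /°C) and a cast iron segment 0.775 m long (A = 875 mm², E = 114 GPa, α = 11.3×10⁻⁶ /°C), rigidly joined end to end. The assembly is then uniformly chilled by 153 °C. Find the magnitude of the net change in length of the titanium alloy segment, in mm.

|ΔL| ≈ 0.21 mm

Free thermal contraction of the whole bar: Σ αᵢΔT Lᵢ = 8.9×10⁻⁶×153×525 + 11.3×10⁻⁶×153×775 = 2.055 mm.
Since the ends are fixed, an axial force P builds up, equal in every segment, with P · Σ Lᵢ/(AᵢEᵢ) = δ_free.
Σ Lᵢ/(AᵢEᵢ) = 525/(750×110×10³) + 775/(875×114×10³) = 1.413×10⁻⁵ mm/N.
Hence P = δ_free / Σ(L/AE) = 2.055/1.413×10⁻⁵ = 145.4 kN (tensile).
For the titanium alloy segment, free thermal change = 8.9×10⁻⁶×153×525 = 0.7149 mm and elastic change from P = 145400×525/(750×110×10³) = 0.9252 mm; these oppose, so the net change is 0.21 mm (segment lengthens).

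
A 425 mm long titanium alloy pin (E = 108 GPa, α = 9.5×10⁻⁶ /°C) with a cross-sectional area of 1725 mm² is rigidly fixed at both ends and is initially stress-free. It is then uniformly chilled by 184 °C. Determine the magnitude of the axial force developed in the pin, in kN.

P ≈ 326 kN (tensile)

With zero net strain, σ = E·αΔT = 108 GPa × 9.5×10⁻⁶ × 184 = 188.8 MPa.
Axial force P = σA = 188.8 × 1725 = 325700 N = 325.7 kN, tensile.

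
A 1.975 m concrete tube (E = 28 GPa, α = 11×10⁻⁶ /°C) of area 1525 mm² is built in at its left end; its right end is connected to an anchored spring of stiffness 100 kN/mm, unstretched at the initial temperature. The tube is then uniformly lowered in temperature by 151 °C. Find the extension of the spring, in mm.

If the spring were absent the tube would shorten by αΔT L = 11×10⁻⁶ × 151 × 1975 = 3.28 mm.
With a force P in the spring, the elastic change of the tube is PL/(AE) and that of the spring is P/k; compatibility requires their sum to equal δ_free.
So P = δ_free / [L/(AE) + 1/k] = 3.28 / [ 1975/(1525×28×10³) + 1/(100×10³) ].
P = 3.28 / 5.625×10⁻⁵ = 58320 N.
Spring extension = P/k = 58320/(100×10³) = 0.5832 mm.

δ ≈ 0.583 mm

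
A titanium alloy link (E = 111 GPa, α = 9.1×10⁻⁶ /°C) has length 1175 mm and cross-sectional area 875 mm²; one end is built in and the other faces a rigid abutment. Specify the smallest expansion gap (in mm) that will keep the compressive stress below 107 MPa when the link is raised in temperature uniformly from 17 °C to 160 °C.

Free expansion if unrestrained: δ_free = αΔT L = 9.1×10⁻⁶ × 143 × 1175 = 1.529 mm.
A stress of 107 MPa corresponds to the wall pushing the link back by σL/E = 107×1175/(111×10³) = 1.133 mm.
So the gap has to take up the difference, g_min = δ_free − σL/E = 1.529 − 1.133 = 0.3964 mm.

g ≈ 0.396 mm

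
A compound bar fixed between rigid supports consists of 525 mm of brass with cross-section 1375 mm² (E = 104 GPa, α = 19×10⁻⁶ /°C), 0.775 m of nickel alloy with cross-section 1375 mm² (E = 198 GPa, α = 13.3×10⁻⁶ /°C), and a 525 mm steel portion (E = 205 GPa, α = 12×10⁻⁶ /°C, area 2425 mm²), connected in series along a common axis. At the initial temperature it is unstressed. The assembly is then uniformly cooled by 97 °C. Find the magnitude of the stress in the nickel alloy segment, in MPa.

σ ≈ 248 MPa (tensile)

If the supports were absent, the total length change would be Σ αᵢΔT Lᵢ = 19×10⁻⁶×97×525 + 13.3×10⁻⁶×97×775 + 12×10⁻⁶×97×525 = 2.579 mm.
The walls prevent any net length change, so an axial force P (same in every segment) develops. Compatibility: P · Σ Lᵢ/(AᵢEᵢ) = δ_free.
The series flexibility is Σ Lᵢ/(AᵢEᵢ) = 525/(1375×104×10³) + 775/(1375×198×10³) + 525/(2425×205×10³) = 7.574×10⁻⁶ mm/N.
Hence P = δ_free / Σ(L/AE) = 2.579/7.574×10⁻⁶ = 340.4 kN (tensile).
σ_{nickel alloy} = P / A = 340400 / 1375 = 247.6 MPa.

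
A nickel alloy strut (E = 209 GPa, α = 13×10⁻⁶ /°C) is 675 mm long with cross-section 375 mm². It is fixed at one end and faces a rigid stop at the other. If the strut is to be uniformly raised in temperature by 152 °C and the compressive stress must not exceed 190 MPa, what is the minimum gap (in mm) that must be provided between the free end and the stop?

g ≈ 0.72 mm

Free expansion if unrestrained: δ_free = αΔT L = 13×10⁻⁶ × 152 × 675 = 1.334 mm.
A stress of 190 MPa corresponds to the wall pushing the strut back by σL/E = 190×675/(209×10³) = 0.6136 mm.
The gap must absorb the remainder: g_min = 1.334 − 0.6136 = 0.7202 mm.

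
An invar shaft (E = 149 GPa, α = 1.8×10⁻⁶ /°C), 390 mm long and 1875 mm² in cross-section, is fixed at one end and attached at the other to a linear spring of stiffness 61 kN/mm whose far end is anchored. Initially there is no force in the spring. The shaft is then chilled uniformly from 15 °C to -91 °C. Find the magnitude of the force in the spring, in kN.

P ≈ 4.18 kN

The unrestrained thermal change is αΔT L = 1.8×10⁻⁶ × 106 × 390 = 0.07441 mm.
With a force P in the spring, the elastic change of the shaft is PL/(AE) and that of the spring is P/k; compatibility requires their sum to equal δ_free.
P [ L/(AE) + 1/k ] = δ_free → P [ 390/(1875×149×10³) + 1/(61×10³) ] = 0.07441.
P = 0.07441 / 1.779×10⁻⁵ = 4183 N.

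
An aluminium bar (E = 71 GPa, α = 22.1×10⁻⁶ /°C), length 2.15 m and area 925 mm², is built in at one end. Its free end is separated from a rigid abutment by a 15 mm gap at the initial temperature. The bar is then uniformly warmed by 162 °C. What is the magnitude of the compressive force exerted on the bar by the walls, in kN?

P ≈ 0 kN

If the wall were absent the bar would grow by αΔT L = 22.1×10⁻⁶ × 162 × 2150 = 7.697 mm.
Since δ_free = 7.7 mm is less than the 15 mm gap, the bar never touches the wall. No axial force develops.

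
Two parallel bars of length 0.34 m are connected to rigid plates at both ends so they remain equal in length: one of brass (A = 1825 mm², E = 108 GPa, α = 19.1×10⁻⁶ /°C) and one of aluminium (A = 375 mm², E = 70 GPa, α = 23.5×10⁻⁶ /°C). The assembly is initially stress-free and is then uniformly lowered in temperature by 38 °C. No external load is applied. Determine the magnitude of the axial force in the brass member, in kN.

P ≈ 3.87 kN (compressive in the brass)

Both members must finish at the same length. With the larger α, the aluminium tends to over-contract; the plates restrain it, putting the aluminium in tension and the brass in compression. With no external load the two internal forces are equal and opposite, magnitude P.
Setting the final lengths equal and cancelling L: (α₁ − α₂)ΔT = P/(A₁E₁) + P/(A₂E₂).
|α₁ − α₂|·ΔT = 4.4×10⁻⁶ × 38 = 0.0001672.
1/(A₁E₁) + 1/(A₂E₂) = 1/(1825×108×10³) + 1/(375×70×10³) = 4.317×10⁻⁸ N⁻¹.
P = 0.0001672 / 4.317×10⁻⁸ = 3873 N = 3.873 kN.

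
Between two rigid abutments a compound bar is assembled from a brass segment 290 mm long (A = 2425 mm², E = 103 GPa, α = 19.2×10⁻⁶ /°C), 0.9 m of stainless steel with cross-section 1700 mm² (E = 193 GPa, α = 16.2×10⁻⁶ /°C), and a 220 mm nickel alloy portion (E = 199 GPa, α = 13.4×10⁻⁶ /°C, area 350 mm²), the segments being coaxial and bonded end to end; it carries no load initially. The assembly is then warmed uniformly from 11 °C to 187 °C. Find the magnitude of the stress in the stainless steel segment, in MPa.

σ ≈ 339 MPa (compressive)

With the walls removed the bar would change length by δ_free = Σ αᵢΔT Lᵢ = 19.2×10⁻⁶×176×290 + 16.2×10⁻⁶×176×900 + 13.4×10⁻⁶×176×220 = 4.065 mm.
The rigid supports impose zero overall length change; the single axial force P common to all segments must satisfy P Σ Lᵢ/(AᵢEᵢ) = δ_free.
The series flexibility is Σ Lᵢ/(AᵢEᵢ) = 290/(2425×103×10³) + 900/(1700×193×10³) + 220/(350×199×10³) = 7.063×10⁻⁶ mm/N.
P = 4.065 / 7.063×10⁻⁶ = 575500 N = 575.5 kN, compressive.
σ_{stainless steel} = P / A = 575500 / 1700 = 338.6 MPa.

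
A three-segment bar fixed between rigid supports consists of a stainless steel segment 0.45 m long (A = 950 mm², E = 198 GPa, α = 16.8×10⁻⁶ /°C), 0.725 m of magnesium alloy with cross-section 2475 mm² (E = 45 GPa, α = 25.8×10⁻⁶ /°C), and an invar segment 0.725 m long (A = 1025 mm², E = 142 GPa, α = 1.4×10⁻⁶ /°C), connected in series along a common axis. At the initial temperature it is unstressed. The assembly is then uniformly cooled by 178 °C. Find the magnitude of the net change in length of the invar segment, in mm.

With the walls removed the bar would change length by δ_free = Σ αᵢΔT Lᵢ = 16.8×10⁻⁶×178×450 + 25.8×10⁻⁶×178×725 + 1.4×10⁻⁶×178×725 = 4.856 mm.
The rigid supports impose zero overall length change; the single axial force P common to all segments must satisfy P Σ Lᵢ/(AᵢEᵢ) = δ_free.
Σ Lᵢ/(AᵢEᵢ) = 450/(950×198×10³) + 725/(2475×45×10³) + 725/(1025×142×10³) = 1.388×10⁻⁵ mm/N.
So P = 4.856 / 1.388×10⁻⁵ = 349.8 kN, tensile.
For the invar segment, free thermal change = 1.4×10⁻⁶×178×725 = 0.1807 mm and elastic change from P = 349800×725/(1025×142×10³) = 1.742 mm; these oppose, so the net change is 1.56 mm (segment lengthens).

|ΔL| ≈ 1.56 mm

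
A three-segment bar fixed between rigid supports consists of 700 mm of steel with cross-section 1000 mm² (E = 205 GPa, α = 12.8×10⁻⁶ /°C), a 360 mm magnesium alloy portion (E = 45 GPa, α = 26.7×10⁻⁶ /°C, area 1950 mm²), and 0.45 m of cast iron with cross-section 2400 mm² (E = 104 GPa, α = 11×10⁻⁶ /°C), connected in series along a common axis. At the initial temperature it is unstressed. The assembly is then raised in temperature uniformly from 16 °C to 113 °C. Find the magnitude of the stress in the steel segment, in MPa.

Free thermal expansion of the whole bar: Σ αᵢΔT Lᵢ = 12.8×10⁻⁶×97×700 + 26.7×10⁻⁶×97×360 + 11×10⁻⁶×97×450 = 2.282 mm.
The rigid supports impose zero overall length change; the single axial force P common to all segments must satisfy P Σ Lᵢ/(AᵢEᵢ) = δ_free.
Σ Lᵢ/(AᵢEᵢ) = 700/(1000×205×10³) + 360/(1950×45×10³) + 450/(2400×104×10³) = 9.32×10⁻⁶ mm/N.
So P = 2.282 / 9.32×10⁻⁶ = 244.8 kN, compressive.
σ_{steel} = P / A = 244800 / 1000 = 244.8 MPa.

σ ≈ 245 MPa (compressive)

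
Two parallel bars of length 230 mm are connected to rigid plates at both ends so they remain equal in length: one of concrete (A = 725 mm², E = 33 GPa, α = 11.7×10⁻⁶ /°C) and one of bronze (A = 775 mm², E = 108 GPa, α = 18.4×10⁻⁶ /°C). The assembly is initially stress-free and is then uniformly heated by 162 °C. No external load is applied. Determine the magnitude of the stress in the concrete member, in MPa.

Both members must finish at the same length. With the larger α, the bronze tends to over-expand; the plates restrain it, putting the bronze in compression and the concrete in tension. With no external load the two internal forces are equal and opposite, magnitude P.
Setting the final lengths equal and cancelling L: (α₁ − α₂)ΔT = P/(A₁E₁) + P/(A₂E₂).
|α₁ − α₂|·ΔT = 6.7×10⁻⁶ × 162 = 0.001085.
1/(A₁E₁) + 1/(A₂E₂) = 1/(725×33×10³) + 1/(775×108×10³) = 5.374×10⁻⁸ N⁻¹.
P = 0.001085 / 5.374×10⁻⁸ = 20200 N = 20.2 kN.
σ_{concrete} = P/A₁ = 20200/725 = 27.86 MPa, tensile.

σ ≈ 27.9 MPa (tensile)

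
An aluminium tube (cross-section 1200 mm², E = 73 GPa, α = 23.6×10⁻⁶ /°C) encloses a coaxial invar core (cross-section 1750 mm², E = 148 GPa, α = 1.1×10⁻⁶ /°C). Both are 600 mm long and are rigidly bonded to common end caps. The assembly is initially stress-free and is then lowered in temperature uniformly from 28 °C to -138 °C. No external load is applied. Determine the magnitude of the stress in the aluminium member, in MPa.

σ ≈ 204 MPa (tensile)

Both members must finish at the same length. With the larger α, the aluminium tends to over-contract; the plates restrain it, putting the aluminium in tension and the invar in compression. With no external load the two internal forces are equal and opposite, magnitude P.
Compatibility of the two members (thermal + elastic change equal): (α₁ − α₂)ΔT = P·[1/(A₁E₁) + 1/(A₂E₂)].
|α₁ − α₂|·ΔT = 22.5×10⁻⁶ × 166 = 0.003735.
1/(A₁E₁) + 1/(A₂E₂) = 1/(1200×73×10³) + 1/(1750×148×10³) = 1.528×10⁻⁸ N⁻¹.
P = 0.003735 / 1.528×10⁻⁸ = 244500 N = 244.5 kN.
σ_{aluminium} = P/A₁ = 244500/1200 = 203.7 MPa, tensile.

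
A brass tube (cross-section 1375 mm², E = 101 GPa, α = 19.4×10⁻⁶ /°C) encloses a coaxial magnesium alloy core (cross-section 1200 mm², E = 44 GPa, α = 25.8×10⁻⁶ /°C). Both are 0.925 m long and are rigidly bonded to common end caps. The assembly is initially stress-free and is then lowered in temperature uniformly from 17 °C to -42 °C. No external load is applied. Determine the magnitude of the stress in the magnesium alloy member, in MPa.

σ ≈ 12 MPa (tensile)

Equilibrium of a rigid end plate with no external load gives equal and opposite internal forces ±P in the two members. Since α_{magnesium alloy} > α_{brass}, cooling drives the magnesium alloy into tension and the brass into compression.
Compatibility of the two members (thermal + elastic change equal): (α₁ − α₂)ΔT = P·[1/(A₁E₁) + 1/(A₂E₂)].
|α₁ − α₂|·ΔT = 6.4×10⁻⁶ × 59 = 0.0003776.
1/(A₁E₁) + 1/(A₂E₂) = 1/(1375×101×10³) + 1/(1200×44×10³) = 2.614×10⁻⁸ N⁻¹.
So P = 0.0003776 / 2.614×10⁻⁸ = 14.45 kN.
σ_{magnesium alloy} = P/A₂ = 14450/1200 = 12.04 MPa, tensile.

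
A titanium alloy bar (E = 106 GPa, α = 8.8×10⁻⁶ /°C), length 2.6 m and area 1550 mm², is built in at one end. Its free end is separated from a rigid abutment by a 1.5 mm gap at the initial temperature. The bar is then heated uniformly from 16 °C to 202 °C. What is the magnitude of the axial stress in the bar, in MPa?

σ ≈ 112 MPa (compressive)

Free thermal elongation = αΔT L = 8.8×10⁻⁶ × 186 × 2600 = 4.256 mm.
The gap closes (δ_free > 1.5 mm) and the wall then resists a further 4.256 − 1.5 = 2.756 mm of expansion.
That suppressed elongation corresponds to σ = E·Δ/L = 106×10³ × 2.756/2600 = 112.3 MPa.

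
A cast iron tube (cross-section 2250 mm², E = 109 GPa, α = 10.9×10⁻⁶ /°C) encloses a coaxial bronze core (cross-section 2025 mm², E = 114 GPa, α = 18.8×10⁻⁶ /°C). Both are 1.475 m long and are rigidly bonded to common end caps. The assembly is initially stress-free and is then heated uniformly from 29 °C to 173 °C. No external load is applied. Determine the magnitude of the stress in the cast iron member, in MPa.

Both members must finish at the same length. With the larger α, the bronze tends to over-expand; the plates restrain it, putting the bronze in compression and the cast iron in tension. With no external load the two internal forces are equal and opposite, magnitude P.
Setting the final lengths equal and cancelling L: (α₁ − α₂)ΔT = P/(A₁E₁) + P/(A₂E₂).
|α₁ − α₂|·ΔT = 7.9×10⁻⁶ × 144 = 0.001138.
1/(A₁E₁) + 1/(A₂E₂) = 1/(2250×109×10³) + 1/(2025×114×10³) = 8.409×10⁻⁹ N⁻¹.
P = 0.001138 / 8.409×10⁻⁹ = 135300 N = 135.3 kN.
σ_{cast iron} = P/A₁ = 135300/2250 = 60.12 MPa, tensile.

σ ≈ 60.1 MPa (tensile)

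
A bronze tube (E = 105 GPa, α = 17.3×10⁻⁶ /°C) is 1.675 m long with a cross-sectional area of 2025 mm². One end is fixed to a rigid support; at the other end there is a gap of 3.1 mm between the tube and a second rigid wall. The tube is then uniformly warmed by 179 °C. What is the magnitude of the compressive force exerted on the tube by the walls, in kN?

P ≈ 265 kN

Free thermal elongation = αΔT L = 17.3×10⁻⁶ × 179 × 1675 = 5.187 mm.
The gap closes (δ_free > 3.1 mm) and the wall then resists a further 5.187 − 3.1 = 2.087 mm of expansion.
Compatibility: PL/(AE) = 2.087 mm, so σ = P/A = E × (2.087/1675) = 130.8 MPa.
Force on the wall = σA = 130.8 × 2025 mm² = 264.9 kN.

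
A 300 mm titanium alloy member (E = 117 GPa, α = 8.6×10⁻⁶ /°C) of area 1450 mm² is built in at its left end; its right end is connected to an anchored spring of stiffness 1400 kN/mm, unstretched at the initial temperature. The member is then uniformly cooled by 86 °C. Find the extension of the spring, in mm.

δ ≈ 0.0638 mm

If the spring were absent the member would shorten by αΔT L = 8.6×10⁻⁶ × 86 × 300 = 0.2219 mm.
Let P be the tensile force in the spring. The member extends elastically by PL/(AE) and the spring stretches by P/k; together these equal δ_free.
So P = δ_free / [L/(AE) + 1/k] = 0.2219 / [ 300/(1450×117×10³) + 1/(1400×10³) ].
P = 0.2219 / 2.483×10⁻⁶ = 89370 N.
Spring extension = P/k = 89370/(1400×10³) = 0.06384 mm.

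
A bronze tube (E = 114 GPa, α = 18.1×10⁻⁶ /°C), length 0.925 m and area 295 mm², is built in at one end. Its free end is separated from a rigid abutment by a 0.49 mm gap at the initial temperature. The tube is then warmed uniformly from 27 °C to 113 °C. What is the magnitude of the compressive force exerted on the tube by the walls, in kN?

If the wall were absent the tube would grow by αΔT L = 18.1×10⁻⁶ × 86 × 925 = 1.44 mm.
After closing the 0.49 mm clearance, 1.44 − 0.49 = 0.9499 mm of expansion remains to be suppressed by the wall.
That suppressed elongation corresponds to σ = E·Δ/L = 114×10³ × 0.9499/925 = 117.1 MPa.
P = σA = 117.1 × 295 = 34.53 kN.

P ≈ 34.5 kN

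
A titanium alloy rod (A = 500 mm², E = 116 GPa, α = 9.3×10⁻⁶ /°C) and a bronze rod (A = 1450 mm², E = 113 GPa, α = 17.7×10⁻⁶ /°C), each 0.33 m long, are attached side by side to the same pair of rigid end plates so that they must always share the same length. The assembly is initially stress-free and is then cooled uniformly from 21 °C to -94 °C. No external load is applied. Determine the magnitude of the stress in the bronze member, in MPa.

Equilibrium of a rigid end plate with no external load gives equal and opposite internal forces ±P in the two members. Since α_{bronze} > α_{titanium alloy}, cooling drives the bronze into tension and the titanium alloy into compression.
Equating the net (thermal + elastic) strains gives |α₁ − α₂|·ΔT = P·[1/(A₁E₁) + 1/(A₂E₂)].
|α₁ − α₂|·ΔT = 8.4×10⁻⁶ × 115 = 0.000966.
1/(A₁E₁) + 1/(A₂E₂) = 1/(500×116×10³) + 1/(1450×113×10³) = 2.334×10⁻⁸ N⁻¹.
P = 0.000966 / 2.334×10⁻⁸ = 41380 N = 41.38 kN.
σ_{bronze} = P/A₂ = 41380/1450 = 28.54 MPa, tensile.

σ ≈ 28.5 MPa (tensile)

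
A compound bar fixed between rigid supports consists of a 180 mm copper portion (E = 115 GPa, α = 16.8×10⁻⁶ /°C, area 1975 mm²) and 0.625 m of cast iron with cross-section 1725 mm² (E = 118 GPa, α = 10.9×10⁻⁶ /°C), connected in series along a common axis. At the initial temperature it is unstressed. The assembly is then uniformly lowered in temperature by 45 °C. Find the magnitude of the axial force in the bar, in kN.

If the supports were absent, the total length change would be Σ αᵢΔT Lᵢ = 16.8×10⁻⁶×45×180 + 10.9×10⁻⁶×45×625 = 0.4426 mm.
Since the ends are fixed, an axial force P builds up, equal in every segment, with P · Σ Lᵢ/(AᵢEᵢ) = δ_free.
Σ Lᵢ/(AᵢEᵢ) = 180/(1975×115×10³) + 625/(1725×118×10³) = 3.863×10⁻⁶ mm/N.
So P = 0.4426 / 3.863×10⁻⁶ = 114.6 kN, tensile.

P ≈ 115 kN (tensile)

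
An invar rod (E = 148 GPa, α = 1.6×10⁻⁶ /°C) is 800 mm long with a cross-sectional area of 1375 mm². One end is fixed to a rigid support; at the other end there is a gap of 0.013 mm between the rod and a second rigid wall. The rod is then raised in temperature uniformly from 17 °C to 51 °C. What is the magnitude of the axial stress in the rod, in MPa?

σ ≈ 5.65 MPa (compressive)

Unrestrained expansion: δ_free = αΔT L = 1.6×10⁻⁶ × 34 × 800 = 0.04352 mm.
After closing the 0.013 mm clearance, 0.04352 − 0.013 = 0.03052 mm of expansion remains to be suppressed by the wall.
So σ = E(δ_free − g)/L = 148×10³ × 0.03052/800 = 5.646 MPa.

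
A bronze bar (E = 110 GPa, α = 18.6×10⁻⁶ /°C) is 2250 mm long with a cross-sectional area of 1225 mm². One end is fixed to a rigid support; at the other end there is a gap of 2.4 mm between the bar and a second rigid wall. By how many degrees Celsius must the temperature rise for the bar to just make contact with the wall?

The gap closes when αΔT L = 2.4 mm, since the bar is still unstressed at that instant.
ΔT = 2.4 / (18.6×10⁻⁶ × 2250) = 57.35 °C.

ΔT ≈ 57.3 °C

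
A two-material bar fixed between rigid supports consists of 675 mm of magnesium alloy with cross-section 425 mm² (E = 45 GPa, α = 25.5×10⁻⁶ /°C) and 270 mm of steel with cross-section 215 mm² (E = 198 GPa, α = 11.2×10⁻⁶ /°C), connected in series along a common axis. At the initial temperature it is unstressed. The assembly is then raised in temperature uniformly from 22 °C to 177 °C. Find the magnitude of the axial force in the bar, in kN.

P ≈ 75.3 kN (compressive)

Free thermal expansion of the whole bar: Σ αᵢΔT Lᵢ = 25.5×10⁻⁶×155×675 + 11.2×10⁻⁶×155×270 = 3.137 mm.
Since the ends are fixed, an axial force P builds up, equal in every segment, with P · Σ Lᵢ/(AᵢEᵢ) = δ_free.
The series flexibility is Σ Lᵢ/(AᵢEᵢ) = 675/(425×45×10³) + 270/(215×198×10³) = 4.164×10⁻⁵ mm/N.
P = 3.137 / 4.164×10⁻⁵ = 75330 N = 75.33 kN, compressive.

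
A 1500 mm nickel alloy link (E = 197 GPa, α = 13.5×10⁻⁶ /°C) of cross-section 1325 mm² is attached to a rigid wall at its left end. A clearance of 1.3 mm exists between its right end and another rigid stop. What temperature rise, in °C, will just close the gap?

Contact occurs when the free expansion equals the gap: αΔT L = 1.3 mm.
ΔT = 1.3 / (13.5×10⁻⁶ × 1500) = 64.2 °C.

ΔT ≈ 64.2 °C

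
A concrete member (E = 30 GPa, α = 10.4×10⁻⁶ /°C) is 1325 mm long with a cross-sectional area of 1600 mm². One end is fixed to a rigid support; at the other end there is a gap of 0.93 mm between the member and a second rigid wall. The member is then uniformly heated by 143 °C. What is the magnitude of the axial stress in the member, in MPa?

Unrestrained expansion: δ_free = αΔT L = 10.4×10⁻⁶ × 143 × 1325 = 1.971 mm.
The gap closes (δ_free > 0.93 mm) and the wall then resists a further 1.971 − 0.93 = 1.041 mm of expansion.
So σ = E(δ_free − g)/L = 30×10³ × 1.041/1325 = 23.56 MPa.

σ ≈ 23.6 MPa (compressive)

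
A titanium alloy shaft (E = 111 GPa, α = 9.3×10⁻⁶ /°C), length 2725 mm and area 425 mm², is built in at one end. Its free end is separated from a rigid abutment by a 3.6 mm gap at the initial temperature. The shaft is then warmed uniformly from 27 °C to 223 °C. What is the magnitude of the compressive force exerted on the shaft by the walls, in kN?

P ≈ 23.7 kN

Unrestrained expansion: δ_free = αΔT L = 9.3×10⁻⁶ × 196 × 2725 = 4.967 mm.
The gap closes (δ_free > 3.6 mm) and the wall then resists a further 4.967 − 3.6 = 1.367 mm of expansion.
That suppressed elongation corresponds to σ = E·Δ/L = 111×10³ × 1.367/2725 = 55.69 MPa.
Force on the wall = σA = 55.69 × 425 mm² = 23.67 kN.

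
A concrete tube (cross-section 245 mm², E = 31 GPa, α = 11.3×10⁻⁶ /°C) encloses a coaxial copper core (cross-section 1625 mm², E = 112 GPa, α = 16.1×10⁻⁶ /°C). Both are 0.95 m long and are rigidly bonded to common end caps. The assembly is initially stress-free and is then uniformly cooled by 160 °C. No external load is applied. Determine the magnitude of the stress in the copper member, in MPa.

σ ≈ 3.45 MPa (tensile)

Both members must finish at the same length. With the larger α, the copper tends to over-contract; the plates restrain it, putting the copper in tension and the concrete in compression. With no external load the two internal forces are equal and opposite, magnitude P.
Setting the final lengths equal and cancelling L: (α₁ − α₂)ΔT = P/(A₁E₁) + P/(A₂E₂).
|α₁ − α₂|·ΔT = 4.8×10⁻⁶ × 160 = 0.000768.
1/(A₁E₁) + 1/(A₂E₂) = 1/(245×31×10³) + 1/(1625×112×10³) = 1.372×10⁻⁷ N⁻¹.
P = 0.000768 / 1.372×10⁻⁷ = 5599 N = 5.599 kN.
σ_{copper} = P/A₂ = 5599/1625 = 3.446 MPa, tensile.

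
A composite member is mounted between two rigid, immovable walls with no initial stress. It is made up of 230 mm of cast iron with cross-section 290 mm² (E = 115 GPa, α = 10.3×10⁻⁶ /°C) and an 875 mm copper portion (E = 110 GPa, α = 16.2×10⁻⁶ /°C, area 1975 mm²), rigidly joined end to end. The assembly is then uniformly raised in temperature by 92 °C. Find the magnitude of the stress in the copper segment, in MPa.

If the supports were absent, the total length change would be Σ αᵢΔT Lᵢ = 10.3×10⁻⁶×92×230 + 16.2×10⁻⁶×92×875 = 1.522 mm.
Since the ends are fixed, an axial force P builds up, equal in every segment, with P · Σ Lᵢ/(AᵢEᵢ) = δ_free.
Σ Lᵢ/(AᵢEᵢ) = 230/(290×115×10³) + 875/(1975×110×10³) = 1.092×10⁻⁵ mm/N.
Hence P = δ_free / Σ(L/AE) = 1.522/1.092×10⁻⁵ = 139.3 kN (compressive).
σ_{copper} = P / A = 139300 / 1975 = 70.55 MPa.

σ ≈ 70.5 MPa (compressive)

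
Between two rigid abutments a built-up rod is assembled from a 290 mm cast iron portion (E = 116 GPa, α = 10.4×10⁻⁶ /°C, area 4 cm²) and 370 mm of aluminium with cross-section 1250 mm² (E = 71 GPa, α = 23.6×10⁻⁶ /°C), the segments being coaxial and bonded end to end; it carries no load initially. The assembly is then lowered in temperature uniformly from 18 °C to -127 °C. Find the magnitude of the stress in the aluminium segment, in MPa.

σ ≈ 131 MPa (tensile)

With the walls removed the bar would change length by δ_free = Σ αᵢΔT Lᵢ = 10.4×10⁻⁶×145×290 + 23.6×10⁻⁶×145×370 = 1.703 mm.
The walls prevent any net length change, so an axial force P (same in every segment) develops. Compatibility: P · Σ Lᵢ/(AᵢEᵢ) = δ_free.
The series flexibility is Σ Lᵢ/(AᵢEᵢ) = 290/(400×116×10³) + 370/(1250×71×10³) = 1.042×10⁻⁵ mm/N.
P = 1.703 / 1.042×10⁻⁵ = 163500 N = 163.5 kN, tensile.
σ_{aluminium} = P / A = 163500 / 1250 = 130.8 MPa.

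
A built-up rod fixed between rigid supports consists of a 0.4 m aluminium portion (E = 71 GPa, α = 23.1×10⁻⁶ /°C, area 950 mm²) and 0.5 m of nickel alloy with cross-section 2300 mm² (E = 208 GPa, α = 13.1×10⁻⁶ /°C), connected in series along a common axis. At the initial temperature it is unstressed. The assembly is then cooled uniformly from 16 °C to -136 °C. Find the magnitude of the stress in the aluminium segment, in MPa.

Free thermal contraction of the whole bar: Σ αᵢΔT Lᵢ = 23.1×10⁻⁶×152×400 + 13.1×10⁻⁶×152×500 = 2.4 mm.
The rigid supports impose zero overall length change; the single axial force P common to all segments must satisfy P Σ Lᵢ/(AᵢEᵢ) = δ_free.
Σ Lᵢ/(AᵢEᵢ) = 400/(950×71×10³) + 500/(2300×208×10³) = 6.975×10⁻⁶ mm/N.
Hence P = δ_free / Σ(L/AE) = 2.4/6.975×10⁻⁶ = 344.1 kN (tensile).
σ_{aluminium} = P / A = 344100 / 950 = 362.2 MPa.

σ ≈ 362 MPa (tensile)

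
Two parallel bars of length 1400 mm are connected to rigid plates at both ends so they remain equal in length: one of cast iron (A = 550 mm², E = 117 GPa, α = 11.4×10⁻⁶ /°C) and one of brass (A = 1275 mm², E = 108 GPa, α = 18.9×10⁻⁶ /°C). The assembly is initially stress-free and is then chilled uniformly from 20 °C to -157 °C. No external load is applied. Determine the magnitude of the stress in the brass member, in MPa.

σ ≈ 45.7 MPa (tensile)

Equilibrium of a rigid end plate with no external load gives equal and opposite internal forces ±P in the two members. Since α_{brass} > α_{cast iron}, cooling drives the brass into tension and the cast iron into compression.
Equating the net (thermal + elastic) strains gives |α₁ − α₂|·ΔT = P·[1/(A₁E₁) + 1/(A₂E₂)].
|α₁ − α₂|·ΔT = 7.5×10⁻⁶ × 177 = 0.001327.
1/(A₁E₁) + 1/(A₂E₂) = 1/(550×117×10³) + 1/(1275×108×10³) = 2.28×10⁻⁸ N⁻¹.
P = 0.001327 / 2.28×10⁻⁸ = 58220 N = 58.22 kN.
σ_{brass} = P/A₂ = 58220/1275 = 45.66 MPa, tensile.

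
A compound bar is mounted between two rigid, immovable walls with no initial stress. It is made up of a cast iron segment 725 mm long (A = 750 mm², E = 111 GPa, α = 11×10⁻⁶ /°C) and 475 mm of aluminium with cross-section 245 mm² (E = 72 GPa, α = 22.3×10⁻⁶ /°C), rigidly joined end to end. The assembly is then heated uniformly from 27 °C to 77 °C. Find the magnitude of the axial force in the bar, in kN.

If the supports were absent, the total length change would be Σ αᵢΔT Lᵢ = 11×10⁻⁶×50×725 + 22.3×10⁻⁶×50×475 = 0.9284 mm.
Since the ends are fixed, an axial force P builds up, equal in every segment, with P · Σ Lᵢ/(AᵢEᵢ) = δ_free.
Σ Lᵢ/(AᵢEᵢ) = 725/(750×111×10³) + 475/(245×72×10³) = 3.564×10⁻⁵ mm/N.
Hence P = δ_free / Σ(L/AE) = 0.9284/3.564×10⁻⁵ = 26.05 kN (compressive).

P ≈ 26.1 kN (compressive)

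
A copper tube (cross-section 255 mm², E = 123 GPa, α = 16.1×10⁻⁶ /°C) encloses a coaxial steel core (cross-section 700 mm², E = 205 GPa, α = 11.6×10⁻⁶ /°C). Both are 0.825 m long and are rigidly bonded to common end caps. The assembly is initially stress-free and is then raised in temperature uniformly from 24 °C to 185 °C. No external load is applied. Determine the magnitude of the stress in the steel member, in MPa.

σ ≈ 26.6 MPa (tensile)

Both members must finish at the same length. With the larger α, the copper tends to over-expand; the plates restrain it, putting the copper in compression and the steel in tension. With no external load the two internal forces are equal and opposite, magnitude P.
Compatibility of the two members (thermal + elastic change equal): (α₁ − α₂)ΔT = P·[1/(A₁E₁) + 1/(A₂E₂)].
|α₁ − α₂|·ΔT = 4.5×10⁻⁶ × 161 = 0.0007245.
1/(A₁E₁) + 1/(A₂E₂) = 1/(255×123×10³) + 1/(700×205×10³) = 3.885×10⁻⁸ N⁻¹.
P = 0.0007245 / 3.885×10⁻⁸ = 18650 N = 18.65 kN.
σ_{steel} = P/A₂ = 18650/700 = 26.64 MPa, tensile.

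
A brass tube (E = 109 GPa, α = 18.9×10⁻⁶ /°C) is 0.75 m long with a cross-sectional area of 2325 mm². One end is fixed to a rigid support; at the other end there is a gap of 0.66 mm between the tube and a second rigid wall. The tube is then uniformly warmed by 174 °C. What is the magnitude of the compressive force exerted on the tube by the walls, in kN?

P ≈ 610 kN

If the wall were absent the tube would grow by αΔT L = 18.9×10⁻⁶ × 174 × 750 = 2.466 mm.
The gap closes (δ_free > 0.66 mm) and the wall then resists a further 2.466 − 0.66 = 1.806 mm of expansion.
So σ = E(δ_free − g)/L = 109×10³ × 1.806/750 = 262.5 MPa.
P = σA = 262.5 × 2325 = 610.4 kN.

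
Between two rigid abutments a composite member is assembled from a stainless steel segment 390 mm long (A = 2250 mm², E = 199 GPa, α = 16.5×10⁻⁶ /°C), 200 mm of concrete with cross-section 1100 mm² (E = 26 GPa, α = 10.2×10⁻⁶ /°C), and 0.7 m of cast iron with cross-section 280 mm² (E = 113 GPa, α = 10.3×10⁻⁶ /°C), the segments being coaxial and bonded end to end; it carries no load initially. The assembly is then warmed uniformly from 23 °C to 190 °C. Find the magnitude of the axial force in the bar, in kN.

P ≈ 87.3 kN (compressive)

Free thermal expansion of the whole bar: Σ αᵢΔT Lᵢ = 16.5×10⁻⁶×167×390 + 10.2×10⁻⁶×167×200 + 10.3×10⁻⁶×167×700 = 2.619 mm.
The rigid supports impose zero overall length change; the single axial force P common to all segments must satisfy P Σ Lᵢ/(AᵢEᵢ) = δ_free.
The series flexibility is Σ Lᵢ/(AᵢEᵢ) = 390/(2250×199×10³) + 200/(1100×26×10³) + 700/(280×113×10³) = 2.999×10⁻⁵ mm/N.
Hence P = δ_free / Σ(L/AE) = 2.619/2.999×10⁻⁵ = 87.35 kN (compressive).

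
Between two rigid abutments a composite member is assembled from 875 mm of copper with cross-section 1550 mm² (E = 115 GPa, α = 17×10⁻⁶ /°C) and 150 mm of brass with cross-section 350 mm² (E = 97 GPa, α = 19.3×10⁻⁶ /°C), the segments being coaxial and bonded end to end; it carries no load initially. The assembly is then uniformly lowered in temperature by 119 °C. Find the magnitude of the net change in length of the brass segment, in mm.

If the supports were absent, the total length change would be Σ αᵢΔT Lᵢ = 17×10⁻⁶×119×875 + 19.3×10⁻⁶×119×150 = 2.115 mm.
The walls prevent any net length change, so an axial force P (same in every segment) develops. Compatibility: P · Σ Lᵢ/(AᵢEᵢ) = δ_free.
Σ Lᵢ/(AᵢEᵢ) = 875/(1550×115×10³) + 150/(350×97×10³) = 9.327×10⁻⁶ mm/N.
So P = 2.115 / 9.327×10⁻⁶ = 226.7 kN, tensile.
For the brass segment, free thermal change = 19.3×10⁻⁶×119×150 = 0.3445 mm and elastic change from P = 226700×150/(350×97×10³) = 1.002 mm; these oppose, so the net change is 0.657 mm (segment lengthens).

|ΔL| ≈ 0.657 mm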